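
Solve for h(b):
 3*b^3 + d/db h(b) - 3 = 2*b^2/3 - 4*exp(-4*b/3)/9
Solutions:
 h(b) = C1 - 3*b^4/4 + 2*b^3/9 + 3*b + exp(-4*b/3)/3


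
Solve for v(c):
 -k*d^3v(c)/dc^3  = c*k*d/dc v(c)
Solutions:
 v(c) = C1 + Integral(C2*airyai(-c) + C3*airybi(-c), c)


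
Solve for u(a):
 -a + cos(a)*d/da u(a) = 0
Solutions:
 u(a) = C1 + Integral(a/cos(a), a)


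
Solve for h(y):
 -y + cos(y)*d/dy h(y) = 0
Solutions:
 h(y) = C1 + Integral(y/cos(y), y)


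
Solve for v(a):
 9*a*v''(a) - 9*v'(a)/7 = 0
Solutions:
 v(a) = C1 + C2*a^(8/7)


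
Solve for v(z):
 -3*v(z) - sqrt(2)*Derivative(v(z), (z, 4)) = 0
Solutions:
 v(z) = (C1*sin(2^(3/8)*3^(1/4)*z/2) + C2*cos(2^(3/8)*3^(1/4)*z/2))*exp(-2^(3/8)*3^(1/4)*z/2) + (C3*sin(2^(3/8)*3^(1/4)*z/2) + C4*cos(2^(3/8)*3^(1/4)*z/2))*exp(2^(3/8)*3^(1/4)*z/2)


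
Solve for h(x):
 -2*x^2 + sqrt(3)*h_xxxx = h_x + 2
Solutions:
 h(x) = C1 + C4*exp(3^(5/6)*x/3) - 2*x^3/3 - 2*x + (C2*sin(3^(1/3)*x/2) + C3*cos(3^(1/3)*x/2))*exp(-3^(5/6)*x/6)


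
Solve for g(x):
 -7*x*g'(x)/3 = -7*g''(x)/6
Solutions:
 g(x) = C1 + C2*erfi(x)


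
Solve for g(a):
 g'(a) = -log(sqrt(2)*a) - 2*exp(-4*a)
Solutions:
 g(a) = C1 - a*log(a) + a*(1 - log(2)/2) + exp(-4*a)/2


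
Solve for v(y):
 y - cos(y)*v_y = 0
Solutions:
 v(y) = C1 + Integral(y/cos(y), y)


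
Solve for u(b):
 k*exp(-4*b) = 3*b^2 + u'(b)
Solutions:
 u(b) = C1 - b^3 - k*exp(-4*b)/4


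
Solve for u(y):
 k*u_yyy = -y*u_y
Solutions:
 u(y) = C1 + Integral(C2*airyai(y*(-1/k)^(1/3)) + C3*airybi(y*(-1/k)^(1/3)), y)


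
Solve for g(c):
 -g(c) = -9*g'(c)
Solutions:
 g(c) = C1*exp(c/9)


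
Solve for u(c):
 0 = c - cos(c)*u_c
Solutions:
 u(c) = C1 + Integral(c/cos(c), c)


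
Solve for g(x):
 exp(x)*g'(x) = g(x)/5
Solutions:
 g(x) = C1*exp(-exp(-x)/5)


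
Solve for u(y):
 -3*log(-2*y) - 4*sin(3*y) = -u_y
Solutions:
 u(y) = C1 + 3*y*log(-y) - 3*y + 3*y*log(2) - 4*cos(3*y)/3


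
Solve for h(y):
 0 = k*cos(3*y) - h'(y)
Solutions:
 h(y) = C1 + k*sin(3*y)/3


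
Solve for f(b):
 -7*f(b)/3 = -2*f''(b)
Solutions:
 f(b) = C1*exp(-sqrt(42)*b/6) + C2*exp(sqrt(42)*b/6)


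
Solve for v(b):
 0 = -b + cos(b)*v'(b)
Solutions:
 v(b) = C1 + Integral(b/cos(b), b)


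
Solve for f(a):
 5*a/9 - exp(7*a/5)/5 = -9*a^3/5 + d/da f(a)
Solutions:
 f(a) = C1 + 9*a^4/20 + 5*a^2/18 - exp(7*a/5)/7


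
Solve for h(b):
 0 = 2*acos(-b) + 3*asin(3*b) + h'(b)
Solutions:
 h(b) = C1 - 2*b*acos(-b) - 3*b*asin(3*b) - sqrt(1 - 9*b^2) - 2*sqrt(1 - b^2)


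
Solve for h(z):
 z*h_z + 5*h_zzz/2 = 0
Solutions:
 h(z) = C1 + Integral(C2*airyai(-2^(1/3)*5^(2/3)*z/5) + C3*airybi(-2^(1/3)*5^(2/3)*z/5), z)


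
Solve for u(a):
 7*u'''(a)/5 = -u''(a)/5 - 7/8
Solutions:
 u(a) = C1 + C2*a + C3*exp(-a/7) - 35*a^2/16


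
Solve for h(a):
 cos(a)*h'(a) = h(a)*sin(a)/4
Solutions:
 h(a) = C1/cos(a)^(1/4)


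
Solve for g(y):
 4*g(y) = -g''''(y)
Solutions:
 g(y) = (C1*sin(y) + C2*cos(y))*exp(-y) + (C3*sin(y) + C4*cos(y))*exp(y)


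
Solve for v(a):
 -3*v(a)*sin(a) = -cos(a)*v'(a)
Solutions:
 v(a) = C1/cos(a)^3


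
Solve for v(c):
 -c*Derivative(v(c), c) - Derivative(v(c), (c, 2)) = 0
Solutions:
 v(c) = C1 + C2*erf(sqrt(2)*c/2)


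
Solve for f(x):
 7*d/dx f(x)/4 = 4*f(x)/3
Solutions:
 f(x) = C1*exp(16*x/21)


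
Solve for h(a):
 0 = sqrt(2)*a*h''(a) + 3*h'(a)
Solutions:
 h(a) = C1 + C2*a^(1 - 3*sqrt(2)/2)


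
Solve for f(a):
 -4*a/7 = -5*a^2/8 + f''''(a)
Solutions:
 f(a) = C1 + C2*a + C3*a^2 + C4*a^3 + a^6/576 - a^5/210


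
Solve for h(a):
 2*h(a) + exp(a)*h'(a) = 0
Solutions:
 h(a) = C1*exp(2*exp(-a))


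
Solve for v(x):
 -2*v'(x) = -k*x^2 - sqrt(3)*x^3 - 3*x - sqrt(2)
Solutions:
 v(x) = C1 + k*x^3/6 + sqrt(3)*x^4/8 + 3*x^2/4 + sqrt(2)*x/2


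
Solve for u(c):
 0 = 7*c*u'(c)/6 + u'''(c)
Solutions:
 u(c) = C1 + Integral(C2*airyai(-6^(2/3)*7^(1/3)*c/6) + C3*airybi(-6^(2/3)*7^(1/3)*c/6), c)


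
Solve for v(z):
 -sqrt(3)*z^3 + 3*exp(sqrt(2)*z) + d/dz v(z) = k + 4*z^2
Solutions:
 v(z) = C1 + k*z + sqrt(3)*z^4/4 + 4*z^3/3 - 3*sqrt(2)*exp(sqrt(2)*z)/2


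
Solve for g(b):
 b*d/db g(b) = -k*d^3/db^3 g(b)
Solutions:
 g(b) = C1 + Integral(C2*airyai(b*(-1/k)^(1/3)) + C3*airybi(b*(-1/k)^(1/3)), b)


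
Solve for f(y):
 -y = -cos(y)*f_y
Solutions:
 f(y) = C1 + Integral(y/cos(y), y)


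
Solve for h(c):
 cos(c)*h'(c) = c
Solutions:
 h(c) = C1 + Integral(c/cos(c), c)


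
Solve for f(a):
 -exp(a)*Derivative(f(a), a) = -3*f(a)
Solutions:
 f(a) = C1*exp(-3*exp(-a))


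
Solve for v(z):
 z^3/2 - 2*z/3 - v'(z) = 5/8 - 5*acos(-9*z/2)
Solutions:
 v(z) = C1 + z^4/8 - z^2/3 + 5*z*acos(-9*z/2) - 5*z/8 + 5*sqrt(4 - 81*z^2)/9


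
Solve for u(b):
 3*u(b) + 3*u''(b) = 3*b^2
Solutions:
 u(b) = C1*sin(b) + C2*cos(b) + b^2 - 2


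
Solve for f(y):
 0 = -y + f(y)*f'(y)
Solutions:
 f(y) = -sqrt(C1 + y^2)
 f(y) = sqrt(C1 + y^2)


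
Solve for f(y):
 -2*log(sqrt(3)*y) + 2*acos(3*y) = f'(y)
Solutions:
 f(y) = C1 - 2*y*log(y) + 2*y*acos(3*y) - y*log(3) + 2*y - 2*sqrt(1 - 9*y^2)/3


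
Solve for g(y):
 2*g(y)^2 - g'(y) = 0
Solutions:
 g(y) = -1/(C1 + 2*y)


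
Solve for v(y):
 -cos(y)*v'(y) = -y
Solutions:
 v(y) = C1 + Integral(y/cos(y), y)


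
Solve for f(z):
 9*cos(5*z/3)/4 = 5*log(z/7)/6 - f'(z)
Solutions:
 f(z) = C1 + 5*z*log(z)/6 - 5*z*log(7)/6 - 5*z/6 - 27*sin(5*z/3)/20


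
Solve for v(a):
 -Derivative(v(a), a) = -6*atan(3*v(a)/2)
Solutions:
 Integral(1/atan(3*_y/2), (_y, v(a))) = C1 + 6*a


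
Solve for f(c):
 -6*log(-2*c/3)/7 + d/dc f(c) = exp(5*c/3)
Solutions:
 f(c) = C1 + 6*c*log(-c)/7 + 6*c*(-log(3) - 1 + log(2))/7 + 3*exp(5*c/3)/5


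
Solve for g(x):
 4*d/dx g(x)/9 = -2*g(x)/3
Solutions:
 g(x) = C1*exp(-3*x/2)


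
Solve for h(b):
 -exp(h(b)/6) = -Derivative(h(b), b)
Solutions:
 h(b) = 6*log(-1/(C1 + b)) + 6*log(6)


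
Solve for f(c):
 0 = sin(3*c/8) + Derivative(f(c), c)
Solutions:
 f(c) = C1 + 8*cos(3*c/8)/3


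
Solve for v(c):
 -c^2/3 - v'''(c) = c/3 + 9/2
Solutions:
 v(c) = C1 + C2*c + C3*c^2 - c^5/180 - c^4/72 - 3*c^3/4


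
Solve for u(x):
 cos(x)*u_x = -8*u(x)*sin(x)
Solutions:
 u(x) = C1*cos(x)^8


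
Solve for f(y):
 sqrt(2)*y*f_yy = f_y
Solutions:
 f(y) = C1 + C2*y^(sqrt(2)/2 + 1)


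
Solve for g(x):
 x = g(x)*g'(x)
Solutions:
 g(x) = -sqrt(C1 + x^2)
 g(x) = sqrt(C1 + x^2)


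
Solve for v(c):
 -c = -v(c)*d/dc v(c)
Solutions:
 v(c) = -sqrt(C1 + c^2)
 v(c) = sqrt(C1 + c^2)


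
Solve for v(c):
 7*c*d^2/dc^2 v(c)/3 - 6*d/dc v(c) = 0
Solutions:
 v(c) = C1 + C2*c^(25/7)


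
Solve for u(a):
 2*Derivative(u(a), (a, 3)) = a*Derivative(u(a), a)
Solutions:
 u(a) = C1 + Integral(C2*airyai(2^(2/3)*a/2) + C3*airybi(2^(2/3)*a/2), a)


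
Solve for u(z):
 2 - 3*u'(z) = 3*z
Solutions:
 u(z) = C1 - z^2/2 + 2*z/3


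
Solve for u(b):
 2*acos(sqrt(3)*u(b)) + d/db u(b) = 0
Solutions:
 Integral(1/acos(sqrt(3)*_y), (_y, u(b))) = C1 - 2*b


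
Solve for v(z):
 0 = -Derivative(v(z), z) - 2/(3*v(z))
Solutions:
 v(z) = -sqrt(C1 - 12*z)/3
 v(z) = sqrt(C1 - 12*z)/3


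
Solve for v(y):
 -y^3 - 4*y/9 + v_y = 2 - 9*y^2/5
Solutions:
 v(y) = C1 + y^4/4 - 3*y^3/5 + 2*y^2/9 + 2*y


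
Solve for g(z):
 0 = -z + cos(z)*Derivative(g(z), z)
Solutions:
 g(z) = C1 + Integral(z/cos(z), z)


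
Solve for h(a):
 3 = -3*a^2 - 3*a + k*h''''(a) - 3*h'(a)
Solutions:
 h(a) = C1 + C2*exp(3^(1/3)*a*(1/k)^(1/3)) + C3*exp(a*(-3^(1/3) + 3^(5/6)*I)*(1/k)^(1/3)/2) + C4*exp(-a*(3^(1/3) + 3^(5/6)*I)*(1/k)^(1/3)/2) - a^3/3 - a^2/2 - a


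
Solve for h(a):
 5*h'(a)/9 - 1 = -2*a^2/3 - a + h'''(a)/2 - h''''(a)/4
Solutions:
 h(a) = C1 + C2*exp(a*(2*2^(2/3)/(sqrt(105) + 11)^(1/3) + 2^(1/3)*(sqrt(105) + 11)^(1/3) + 4)/6)*sin(2^(1/3)*sqrt(3)*a*(-(sqrt(105) + 11)^(1/3) + 2*2^(1/3)/(sqrt(105) + 11)^(1/3))/6) + C3*exp(a*(2*2^(2/3)/(sqrt(105) + 11)^(1/3) + 2^(1/3)*(sqrt(105) + 11)^(1/3) + 4)/6)*cos(2^(1/3)*sqrt(3)*a*(-(sqrt(105) + 11)^(1/3) + 2*2^(1/3)/(sqrt(105) + 11)^(1/3))/6) + C4*exp(a*(-2^(1/3)*(sqrt(105) + 11)^(1/3) - 2*2^(2/3)/(sqrt(105) + 11)^(1/3) + 2)/3) - 2*a^3/5 - 9*a^2/10 - 9*a/25


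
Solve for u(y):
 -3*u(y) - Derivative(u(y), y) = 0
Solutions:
 u(y) = C1*exp(-3*y)


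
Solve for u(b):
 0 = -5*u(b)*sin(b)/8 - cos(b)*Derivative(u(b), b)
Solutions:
 u(b) = C1*cos(b)^(5/8)


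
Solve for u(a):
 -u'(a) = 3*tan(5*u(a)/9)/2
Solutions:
 u(a) = -9*asin(C1*exp(-5*a/6))/5 + 9*pi/5
 u(a) = 9*asin(C1*exp(-5*a/6))/5


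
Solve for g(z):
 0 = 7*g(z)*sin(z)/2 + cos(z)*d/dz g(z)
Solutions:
 g(z) = C1*cos(z)^(7/2)


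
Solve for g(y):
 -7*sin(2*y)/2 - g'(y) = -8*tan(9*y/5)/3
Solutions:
 g(y) = C1 - 40*log(cos(9*y/5))/27 + 7*cos(2*y)/4


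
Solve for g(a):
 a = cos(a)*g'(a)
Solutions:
 g(a) = C1 + Integral(a/cos(a), a)


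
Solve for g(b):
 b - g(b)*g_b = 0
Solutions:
 g(b) = -sqrt(C1 + b^2)
 g(b) = sqrt(C1 + b^2)


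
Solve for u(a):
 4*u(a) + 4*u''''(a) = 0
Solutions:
 u(a) = (C1*sin(sqrt(2)*a/2) + C2*cos(sqrt(2)*a/2))*exp(-sqrt(2)*a/2) + (C3*sin(sqrt(2)*a/2) + C4*cos(sqrt(2)*a/2))*exp(sqrt(2)*a/2)


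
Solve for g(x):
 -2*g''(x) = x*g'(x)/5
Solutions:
 g(x) = C1 + C2*erf(sqrt(5)*x/10)


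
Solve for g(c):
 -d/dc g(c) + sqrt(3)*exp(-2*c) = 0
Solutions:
 g(c) = C1 - sqrt(3)*exp(-2*c)/2


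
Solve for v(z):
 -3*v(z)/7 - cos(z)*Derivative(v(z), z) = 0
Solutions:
 v(z) = C1*(sin(z) - 1)^(3/14)/(sin(z) + 1)^(3/14)


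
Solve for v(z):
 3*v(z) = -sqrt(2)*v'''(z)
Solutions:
 v(z) = C3*exp(-2^(5/6)*3^(1/3)*z/2) + (C1*sin(6^(5/6)*z/4) + C2*cos(6^(5/6)*z/4))*exp(2^(5/6)*3^(1/3)*z/4)


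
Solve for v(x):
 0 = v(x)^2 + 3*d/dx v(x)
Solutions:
 v(x) = 3/(C1 + x)


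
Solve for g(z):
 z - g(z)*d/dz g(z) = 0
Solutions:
 g(z) = -sqrt(C1 + z^2)
 g(z) = sqrt(C1 + z^2)


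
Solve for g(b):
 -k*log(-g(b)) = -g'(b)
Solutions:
 -li(-g(b)) = C1 + b*k


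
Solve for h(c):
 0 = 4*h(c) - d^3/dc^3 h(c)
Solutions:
 h(c) = C3*exp(2^(2/3)*c) + (C1*sin(2^(2/3)*sqrt(3)*c/2) + C2*cos(2^(2/3)*sqrt(3)*c/2))*exp(-2^(2/3)*c/2)


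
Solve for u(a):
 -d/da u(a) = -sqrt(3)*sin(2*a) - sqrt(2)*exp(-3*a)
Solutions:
 u(a) = C1 - sqrt(3)*cos(2*a)/2 - sqrt(2)*exp(-3*a)/3


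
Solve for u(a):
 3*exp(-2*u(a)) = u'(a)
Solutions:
 u(a) = log(-sqrt(C1 + 6*a))
 u(a) = log(C1 + 6*a)/2


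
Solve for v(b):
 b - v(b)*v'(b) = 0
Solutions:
 v(b) = -sqrt(C1 + b^2)
 v(b) = sqrt(C1 + b^2)


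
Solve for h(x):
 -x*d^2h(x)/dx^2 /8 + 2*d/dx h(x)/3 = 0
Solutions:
 h(x) = C1 + C2*x^(19/3)


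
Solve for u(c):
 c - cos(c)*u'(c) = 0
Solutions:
 u(c) = C1 + Integral(c/cos(c), c)


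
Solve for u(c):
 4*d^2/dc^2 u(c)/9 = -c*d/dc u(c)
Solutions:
 u(c) = C1 + C2*erf(3*sqrt(2)*c/4)


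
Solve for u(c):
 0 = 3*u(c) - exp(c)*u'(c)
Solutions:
 u(c) = C1*exp(-3*exp(-c))


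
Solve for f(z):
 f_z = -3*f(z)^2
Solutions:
 f(z) = 1/(C1 + 3*z)


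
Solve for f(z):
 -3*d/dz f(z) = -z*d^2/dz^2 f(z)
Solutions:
 f(z) = C1 + C2*z^4


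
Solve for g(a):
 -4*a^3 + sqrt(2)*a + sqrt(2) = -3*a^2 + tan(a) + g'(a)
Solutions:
 g(a) = C1 - a^4 + a^3 + sqrt(2)*a^2/2 + sqrt(2)*a + log(cos(a))


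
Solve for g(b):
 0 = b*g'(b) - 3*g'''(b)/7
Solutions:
 g(b) = C1 + Integral(C2*airyai(3^(2/3)*7^(1/3)*b/3) + C3*airybi(3^(2/3)*7^(1/3)*b/3), b)


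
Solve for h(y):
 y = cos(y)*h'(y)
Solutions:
 h(y) = C1 + Integral(y/cos(y), y)


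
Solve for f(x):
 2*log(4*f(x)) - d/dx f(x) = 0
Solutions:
 -Integral(1/(log(_y) + 2*log(2)), (_y, f(x)))/2 = C1 - x


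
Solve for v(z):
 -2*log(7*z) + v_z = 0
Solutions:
 v(z) = C1 + 2*z*log(z) - 2*z + z*log(49)


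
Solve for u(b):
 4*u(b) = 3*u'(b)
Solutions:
 u(b) = C1*exp(4*b/3)


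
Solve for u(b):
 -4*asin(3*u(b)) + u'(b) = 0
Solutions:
 Integral(1/asin(3*_y), (_y, u(b))) = C1 + 4*b


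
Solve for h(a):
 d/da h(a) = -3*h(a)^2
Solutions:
 h(a) = 1/(C1 + 3*a)


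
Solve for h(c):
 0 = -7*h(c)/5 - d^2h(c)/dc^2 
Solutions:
 h(c) = C1*sin(sqrt(35)*c/5) + C2*cos(sqrt(35)*c/5)


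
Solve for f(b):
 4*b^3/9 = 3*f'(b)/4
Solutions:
 f(b) = C1 + 4*b^4/27


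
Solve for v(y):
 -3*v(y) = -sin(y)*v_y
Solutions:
 v(y) = C1*(cos(y) - 1)^(3/2)/(cos(y) + 1)^(3/2)


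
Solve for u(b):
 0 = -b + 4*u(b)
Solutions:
 u(b) = b/4


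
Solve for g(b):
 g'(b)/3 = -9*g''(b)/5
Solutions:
 g(b) = C1 + C2*exp(-5*b/27)


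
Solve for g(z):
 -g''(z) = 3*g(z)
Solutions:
 g(z) = C1*sin(sqrt(3)*z) + C2*cos(sqrt(3)*z)


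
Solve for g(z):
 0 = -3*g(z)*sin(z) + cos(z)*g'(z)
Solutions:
 g(z) = C1/cos(z)^3


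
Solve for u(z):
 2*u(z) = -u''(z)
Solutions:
 u(z) = C1*sin(sqrt(2)*z) + C2*cos(sqrt(2)*z)


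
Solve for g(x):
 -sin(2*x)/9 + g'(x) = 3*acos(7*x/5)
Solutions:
 g(x) = C1 + 3*x*acos(7*x/5) - 3*sqrt(25 - 49*x^2)/7 - cos(2*x)/18


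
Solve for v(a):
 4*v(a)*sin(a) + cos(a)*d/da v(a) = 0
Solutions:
 v(a) = C1*cos(a)^4


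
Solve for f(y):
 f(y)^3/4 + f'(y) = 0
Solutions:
 f(y) = -sqrt(2)*sqrt(-1/(C1 - y))
 f(y) = sqrt(2)*sqrt(-1/(C1 - y))


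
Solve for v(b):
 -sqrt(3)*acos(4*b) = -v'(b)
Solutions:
 v(b) = C1 + sqrt(3)*(b*acos(4*b) - sqrt(1 - 16*b^2)/4)


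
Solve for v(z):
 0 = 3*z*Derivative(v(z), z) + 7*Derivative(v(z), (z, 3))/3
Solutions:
 v(z) = C1 + Integral(C2*airyai(-21^(2/3)*z/7) + C3*airybi(-21^(2/3)*z/7), z)


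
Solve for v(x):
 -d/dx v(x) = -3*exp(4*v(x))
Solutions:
 v(x) = log(-(-1/(C1 + 12*x))^(1/4))
 v(x) = log(-1/(C1 + 12*x))/4
 v(x) = log(-I*(-1/(C1 + 12*x))^(1/4))
 v(x) = log(I*(-1/(C1 + 12*x))^(1/4))


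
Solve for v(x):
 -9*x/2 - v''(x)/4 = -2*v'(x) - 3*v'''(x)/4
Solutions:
 v(x) = C1 + 9*x^2/8 + 9*x/32 + (C2*sin(sqrt(95)*x/6) + C3*cos(sqrt(95)*x/6))*exp(x/6)


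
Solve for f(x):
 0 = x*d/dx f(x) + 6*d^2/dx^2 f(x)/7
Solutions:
 f(x) = C1 + C2*erf(sqrt(21)*x/6)


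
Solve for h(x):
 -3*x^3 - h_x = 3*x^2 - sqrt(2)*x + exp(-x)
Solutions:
 h(x) = C1 - 3*x^4/4 - x^3 + sqrt(2)*x^2/2 + exp(-x)


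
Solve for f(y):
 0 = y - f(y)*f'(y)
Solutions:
 f(y) = -sqrt(C1 + y^2)
 f(y) = sqrt(C1 + y^2)


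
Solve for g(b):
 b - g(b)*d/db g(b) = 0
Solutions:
 g(b) = -sqrt(C1 + b^2)
 g(b) = sqrt(C1 + b^2)


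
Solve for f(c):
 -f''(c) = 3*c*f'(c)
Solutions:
 f(c) = C1 + C2*erf(sqrt(6)*c/2)


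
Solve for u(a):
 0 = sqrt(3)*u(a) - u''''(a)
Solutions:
 u(a) = C1*exp(-3^(1/8)*a) + C2*exp(3^(1/8)*a) + C3*sin(3^(1/8)*a) + C4*cos(3^(1/8)*a)


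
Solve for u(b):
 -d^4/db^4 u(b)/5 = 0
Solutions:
 u(b) = C1 + C2*b + C3*b^2 + C4*b^3


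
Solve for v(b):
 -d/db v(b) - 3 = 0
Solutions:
 v(b) = C1 - 3*b


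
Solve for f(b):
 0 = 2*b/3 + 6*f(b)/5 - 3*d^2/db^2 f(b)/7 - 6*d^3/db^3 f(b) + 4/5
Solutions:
 f(b) = C1*exp(-b*(5*5^(1/3)/(42*sqrt(777714) + 37039)^(1/3) + 10 + 5^(2/3)*(42*sqrt(777714) + 37039)^(1/3))/420)*sin(sqrt(3)*5^(1/3)*b*(-5^(1/3)*(42*sqrt(777714) + 37039)^(1/3) + 5/(42*sqrt(777714) + 37039)^(1/3))/420) + C2*exp(-b*(5*5^(1/3)/(42*sqrt(777714) + 37039)^(1/3) + 10 + 5^(2/3)*(42*sqrt(777714) + 37039)^(1/3))/420)*cos(sqrt(3)*5^(1/3)*b*(-5^(1/3)*(42*sqrt(777714) + 37039)^(1/3) + 5/(42*sqrt(777714) + 37039)^(1/3))/420) + C3*exp(b*(-5 + 5*5^(1/3)/(42*sqrt(777714) + 37039)^(1/3) + 5^(2/3)*(42*sqrt(777714) + 37039)^(1/3))/210) - 5*b/9 - 2/3


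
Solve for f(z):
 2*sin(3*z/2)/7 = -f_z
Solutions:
 f(z) = C1 + 4*cos(3*z/2)/21


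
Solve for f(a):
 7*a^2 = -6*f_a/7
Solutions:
 f(a) = C1 - 49*a^3/18


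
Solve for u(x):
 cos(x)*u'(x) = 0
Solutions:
 u(x) = C1


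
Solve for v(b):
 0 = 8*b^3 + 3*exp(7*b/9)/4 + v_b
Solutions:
 v(b) = C1 - 2*b^4 - 27*exp(7*b/9)/28


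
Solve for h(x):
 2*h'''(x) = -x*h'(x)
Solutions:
 h(x) = C1 + Integral(C2*airyai(-2^(2/3)*x/2) + C3*airybi(-2^(2/3)*x/2), x)


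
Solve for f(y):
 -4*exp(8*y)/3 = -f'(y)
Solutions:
 f(y) = C1 + exp(8*y)/6


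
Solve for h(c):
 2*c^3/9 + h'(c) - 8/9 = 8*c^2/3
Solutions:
 h(c) = C1 - c^4/18 + 8*c^3/9 + 8*c/9


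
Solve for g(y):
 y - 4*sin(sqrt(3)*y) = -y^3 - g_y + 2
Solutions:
 g(y) = C1 - y^4/4 - y^2/2 + 2*y - 4*sqrt(3)*cos(sqrt(3)*y)/3


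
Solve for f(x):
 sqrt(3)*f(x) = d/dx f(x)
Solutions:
 f(x) = C1*exp(sqrt(3)*x)


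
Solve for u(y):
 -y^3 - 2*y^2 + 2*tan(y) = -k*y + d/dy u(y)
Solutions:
 u(y) = C1 + k*y^2/2 - y^4/4 - 2*y^3/3 - 2*log(cos(y))


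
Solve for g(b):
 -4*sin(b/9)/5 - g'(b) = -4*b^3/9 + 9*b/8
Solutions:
 g(b) = C1 + b^4/9 - 9*b^2/16 + 36*cos(b/9)/5


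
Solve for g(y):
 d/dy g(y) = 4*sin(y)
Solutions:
 g(y) = C1 - 4*cos(y)


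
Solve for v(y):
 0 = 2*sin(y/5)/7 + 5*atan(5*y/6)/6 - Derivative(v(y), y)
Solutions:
 v(y) = C1 + 5*y*atan(5*y/6)/6 - log(25*y^2 + 36)/2 - 10*cos(y/5)/7


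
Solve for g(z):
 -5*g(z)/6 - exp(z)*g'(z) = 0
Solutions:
 g(z) = C1*exp(5*exp(-z)/6)


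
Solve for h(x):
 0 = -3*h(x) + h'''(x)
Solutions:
 h(x) = C3*exp(3^(1/3)*x) + (C1*sin(3^(5/6)*x/2) + C2*cos(3^(5/6)*x/2))*exp(-3^(1/3)*x/2)


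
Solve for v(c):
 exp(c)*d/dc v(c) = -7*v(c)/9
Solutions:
 v(c) = C1*exp(7*exp(-c)/9)


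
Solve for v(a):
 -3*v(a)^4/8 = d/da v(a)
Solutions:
 v(a) = (-3^(2/3)/3 - 3^(1/6)*I)*(1/(C1 + 3*a))^(1/3)
 v(a) = (-3^(2/3)/3 + 3^(1/6)*I)*(1/(C1 + 3*a))^(1/3)
 v(a) = 2*(1/(C1 + 9*a))^(1/3)


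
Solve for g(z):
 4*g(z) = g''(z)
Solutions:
 g(z) = C1*exp(-2*z) + C2*exp(2*z)


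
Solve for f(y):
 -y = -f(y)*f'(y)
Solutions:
 f(y) = -sqrt(C1 + y^2)
 f(y) = sqrt(C1 + y^2)


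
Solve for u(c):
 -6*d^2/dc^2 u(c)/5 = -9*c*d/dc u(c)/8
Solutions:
 u(c) = C1 + C2*erfi(sqrt(30)*c/8)


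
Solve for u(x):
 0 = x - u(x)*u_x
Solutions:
 u(x) = -sqrt(C1 + x^2)
 u(x) = sqrt(C1 + x^2)


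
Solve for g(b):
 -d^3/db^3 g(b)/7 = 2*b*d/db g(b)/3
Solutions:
 g(b) = C1 + Integral(C2*airyai(-14^(1/3)*3^(2/3)*b/3) + C3*airybi(-14^(1/3)*3^(2/3)*b/3), b)


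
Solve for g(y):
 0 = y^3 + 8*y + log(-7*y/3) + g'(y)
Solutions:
 g(y) = C1 - y^4/4 - 4*y^2 - y*log(-y) + y*(-log(7) + 1 + log(3))


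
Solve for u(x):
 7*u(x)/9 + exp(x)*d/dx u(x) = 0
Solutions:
 u(x) = C1*exp(7*exp(-x)/9)


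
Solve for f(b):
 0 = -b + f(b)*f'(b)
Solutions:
 f(b) = -sqrt(C1 + b^2)
 f(b) = sqrt(C1 + b^2)


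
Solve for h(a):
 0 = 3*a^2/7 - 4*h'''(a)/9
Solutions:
 h(a) = C1 + C2*a + C3*a^2 + 9*a^5/560


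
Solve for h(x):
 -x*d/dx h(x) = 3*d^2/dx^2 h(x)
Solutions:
 h(x) = C1 + C2*erf(sqrt(6)*x/6)


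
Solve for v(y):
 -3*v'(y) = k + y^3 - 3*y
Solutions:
 v(y) = C1 - k*y/3 - y^4/12 + y^2/2


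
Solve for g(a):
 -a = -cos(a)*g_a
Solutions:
 g(a) = C1 + Integral(a/cos(a), a)


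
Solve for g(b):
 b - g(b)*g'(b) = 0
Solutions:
 g(b) = -sqrt(C1 + b^2)
 g(b) = sqrt(C1 + b^2)


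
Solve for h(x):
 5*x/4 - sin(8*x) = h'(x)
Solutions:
 h(x) = C1 + 5*x^2/8 + cos(8*x)/8


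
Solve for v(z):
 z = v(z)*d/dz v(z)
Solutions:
 v(z) = -sqrt(C1 + z^2)
 v(z) = sqrt(C1 + z^2)


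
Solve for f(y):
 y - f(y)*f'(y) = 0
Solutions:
 f(y) = -sqrt(C1 + y^2)
 f(y) = sqrt(C1 + y^2)


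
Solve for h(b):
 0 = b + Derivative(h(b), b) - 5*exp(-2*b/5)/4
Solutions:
 h(b) = C1 - b^2/2 - 25*exp(-2*b/5)/8


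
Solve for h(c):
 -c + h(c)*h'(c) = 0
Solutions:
 h(c) = -sqrt(C1 + c^2)
 h(c) = sqrt(C1 + c^2)


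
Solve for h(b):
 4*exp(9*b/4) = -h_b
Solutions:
 h(b) = C1 - 16*exp(9*b/4)/9


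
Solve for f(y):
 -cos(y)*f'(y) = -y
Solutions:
 f(y) = C1 + Integral(y/cos(y), y)


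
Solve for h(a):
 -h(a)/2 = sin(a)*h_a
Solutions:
 h(a) = C1*(cos(a) + 1)^(1/4)/(cos(a) - 1)^(1/4)


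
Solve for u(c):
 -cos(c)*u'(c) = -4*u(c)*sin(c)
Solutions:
 u(c) = C1/cos(c)^4


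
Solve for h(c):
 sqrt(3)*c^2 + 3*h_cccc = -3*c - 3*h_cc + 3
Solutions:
 h(c) = C1 + C2*c + C3*sin(c) + C4*cos(c) - sqrt(3)*c^4/36 - c^3/6 + c^2*(3 + 2*sqrt(3))/6


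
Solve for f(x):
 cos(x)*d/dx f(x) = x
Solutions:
 f(x) = C1 + Integral(x/cos(x), x)


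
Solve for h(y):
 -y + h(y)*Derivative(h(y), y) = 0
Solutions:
 h(y) = -sqrt(C1 + y^2)
 h(y) = sqrt(C1 + y^2)


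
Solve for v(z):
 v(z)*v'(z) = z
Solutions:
 v(z) = -sqrt(C1 + z^2)
 v(z) = sqrt(C1 + z^2)


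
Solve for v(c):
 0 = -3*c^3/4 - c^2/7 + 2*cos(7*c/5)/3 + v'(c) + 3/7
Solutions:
 v(c) = C1 + 3*c^4/16 + c^3/21 - 3*c/7 - 10*sin(7*c/5)/21


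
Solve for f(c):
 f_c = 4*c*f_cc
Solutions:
 f(c) = C1 + C2*c^(5/4)


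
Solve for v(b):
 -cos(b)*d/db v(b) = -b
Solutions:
 v(b) = C1 + Integral(b/cos(b), b)


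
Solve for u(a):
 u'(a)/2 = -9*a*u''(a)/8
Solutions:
 u(a) = C1 + C2*a^(5/9)


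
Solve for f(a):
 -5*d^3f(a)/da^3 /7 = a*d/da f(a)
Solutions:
 f(a) = C1 + Integral(C2*airyai(-5^(2/3)*7^(1/3)*a/5) + C3*airybi(-5^(2/3)*7^(1/3)*a/5), a)


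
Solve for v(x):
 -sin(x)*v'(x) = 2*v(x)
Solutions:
 v(x) = C1*(cos(x) + 1)/(cos(x) - 1)


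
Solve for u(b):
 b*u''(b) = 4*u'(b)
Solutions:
 u(b) = C1 + C2*b^5


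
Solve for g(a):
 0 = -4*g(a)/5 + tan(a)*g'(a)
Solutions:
 g(a) = C1*sin(a)^(4/5)


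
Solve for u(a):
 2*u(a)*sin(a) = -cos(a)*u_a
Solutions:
 u(a) = C1*cos(a)^2


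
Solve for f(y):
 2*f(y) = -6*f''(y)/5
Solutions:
 f(y) = C1*sin(sqrt(15)*y/3) + C2*cos(sqrt(15)*y/3)


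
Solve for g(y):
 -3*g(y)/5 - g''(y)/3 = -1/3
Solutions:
 g(y) = C1*sin(3*sqrt(5)*y/5) + C2*cos(3*sqrt(5)*y/5) + 5/9


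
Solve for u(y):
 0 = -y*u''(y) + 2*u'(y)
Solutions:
 u(y) = C1 + C2*y^3


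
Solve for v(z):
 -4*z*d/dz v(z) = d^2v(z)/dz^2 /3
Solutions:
 v(z) = C1 + C2*erf(sqrt(6)*z)


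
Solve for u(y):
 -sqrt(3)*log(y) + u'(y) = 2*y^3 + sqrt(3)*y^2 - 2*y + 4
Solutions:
 u(y) = C1 + y^4/2 + sqrt(3)*y^3/3 - y^2 + sqrt(3)*y*log(y) - sqrt(3)*y + 4*y


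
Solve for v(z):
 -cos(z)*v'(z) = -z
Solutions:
 v(z) = C1 + Integral(z/cos(z), z)


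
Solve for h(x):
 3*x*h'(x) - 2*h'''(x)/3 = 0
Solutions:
 h(x) = C1 + Integral(C2*airyai(6^(2/3)*x/2) + C3*airybi(6^(2/3)*x/2), x)


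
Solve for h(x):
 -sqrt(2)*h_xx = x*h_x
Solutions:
 h(x) = C1 + C2*erf(2^(1/4)*x/2)


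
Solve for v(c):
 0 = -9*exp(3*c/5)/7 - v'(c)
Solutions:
 v(c) = C1 - 15*exp(3*c/5)/7


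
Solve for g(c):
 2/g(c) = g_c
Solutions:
 g(c) = -sqrt(C1 + 4*c)
 g(c) = sqrt(C1 + 4*c)


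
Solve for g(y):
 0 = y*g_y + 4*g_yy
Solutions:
 g(y) = C1 + C2*erf(sqrt(2)*y/4)


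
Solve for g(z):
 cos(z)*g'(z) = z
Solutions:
 g(z) = C1 + Integral(z/cos(z), z)


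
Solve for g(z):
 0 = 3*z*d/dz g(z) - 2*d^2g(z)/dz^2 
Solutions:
 g(z) = C1 + C2*erfi(sqrt(3)*z/2)


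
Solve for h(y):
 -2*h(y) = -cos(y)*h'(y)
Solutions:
 h(y) = C1*(sin(y) + 1)/(sin(y) - 1)


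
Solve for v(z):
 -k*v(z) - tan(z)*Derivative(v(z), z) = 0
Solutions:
 v(z) = C1*exp(-k*log(sin(z)))


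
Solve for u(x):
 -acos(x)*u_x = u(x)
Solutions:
 u(x) = C1*exp(-Integral(1/acos(x), x))


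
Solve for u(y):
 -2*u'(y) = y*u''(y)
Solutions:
 u(y) = C1 + C2/y


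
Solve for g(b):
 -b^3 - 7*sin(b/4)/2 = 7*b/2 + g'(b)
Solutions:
 g(b) = C1 - b^4/4 - 7*b^2/4 + 14*cos(b/4)


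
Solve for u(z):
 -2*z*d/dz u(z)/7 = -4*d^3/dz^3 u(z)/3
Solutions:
 u(z) = C1 + Integral(C2*airyai(14^(2/3)*3^(1/3)*z/14) + C3*airybi(14^(2/3)*3^(1/3)*z/14), z)


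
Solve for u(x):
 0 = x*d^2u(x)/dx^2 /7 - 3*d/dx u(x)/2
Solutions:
 u(x) = C1 + C2*x^(23/2)


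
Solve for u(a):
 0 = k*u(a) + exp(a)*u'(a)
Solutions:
 u(a) = C1*exp(k*exp(-a))


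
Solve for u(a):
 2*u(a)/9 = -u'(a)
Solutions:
 u(a) = C1*exp(-2*a/9)


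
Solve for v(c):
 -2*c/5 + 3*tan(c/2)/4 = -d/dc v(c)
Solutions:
 v(c) = C1 + c^2/5 + 3*log(cos(c/2))/2


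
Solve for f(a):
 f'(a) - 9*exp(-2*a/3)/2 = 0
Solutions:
 f(a) = C1 - 27*exp(-2*a/3)/4


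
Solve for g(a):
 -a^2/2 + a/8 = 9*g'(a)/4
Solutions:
 g(a) = C1 - 2*a^3/27 + a^2/36


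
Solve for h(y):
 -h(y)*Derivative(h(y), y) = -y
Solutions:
 h(y) = -sqrt(C1 + y^2)
 h(y) = sqrt(C1 + y^2)


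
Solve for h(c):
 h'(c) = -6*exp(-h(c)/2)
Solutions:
 h(c) = 2*log(C1 - 3*c)


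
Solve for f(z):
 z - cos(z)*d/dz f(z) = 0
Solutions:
 f(z) = C1 + Integral(z/cos(z), z)


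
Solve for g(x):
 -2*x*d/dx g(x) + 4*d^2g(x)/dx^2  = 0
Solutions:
 g(x) = C1 + C2*erfi(x/2)


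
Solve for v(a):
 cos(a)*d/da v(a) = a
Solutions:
 v(a) = C1 + Integral(a/cos(a), a)


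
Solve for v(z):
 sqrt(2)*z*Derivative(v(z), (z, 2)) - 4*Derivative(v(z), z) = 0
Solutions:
 v(z) = C1 + C2*z^(1 + 2*sqrt(2))


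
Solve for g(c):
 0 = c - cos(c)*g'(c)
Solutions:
 g(c) = C1 + Integral(c/cos(c), c)


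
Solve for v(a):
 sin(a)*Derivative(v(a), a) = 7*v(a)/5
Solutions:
 v(a) = C1*(cos(a) - 1)^(7/10)/(cos(a) + 1)^(7/10)


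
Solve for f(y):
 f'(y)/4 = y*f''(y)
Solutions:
 f(y) = C1 + C2*y^(5/4)


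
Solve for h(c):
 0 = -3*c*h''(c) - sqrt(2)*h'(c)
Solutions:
 h(c) = C1 + C2*c^(1 - sqrt(2)/3)


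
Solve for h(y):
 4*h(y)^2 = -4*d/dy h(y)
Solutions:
 h(y) = 1/(C1 + y)


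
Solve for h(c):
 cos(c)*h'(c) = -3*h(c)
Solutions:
 h(c) = C1*(sin(c) - 1)^(3/2)/(sin(c) + 1)^(3/2)


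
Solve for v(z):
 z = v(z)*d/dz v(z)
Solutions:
 v(z) = -sqrt(C1 + z^2)
 v(z) = sqrt(C1 + z^2)


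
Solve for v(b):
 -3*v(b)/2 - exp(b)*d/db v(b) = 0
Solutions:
 v(b) = C1*exp(3*exp(-b)/2)


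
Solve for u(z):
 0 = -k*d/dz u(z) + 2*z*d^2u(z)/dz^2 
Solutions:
 u(z) = C1 + z^(re(k)/2 + 1)*(C2*sin(log(z)*Abs(im(k))/2) + C3*cos(log(z)*im(k)/2))


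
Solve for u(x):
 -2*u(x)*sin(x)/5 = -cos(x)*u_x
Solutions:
 u(x) = C1/cos(x)^(2/5)


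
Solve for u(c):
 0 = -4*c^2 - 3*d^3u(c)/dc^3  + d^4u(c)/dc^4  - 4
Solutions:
 u(c) = C1 + C2*c + C3*c^2 + C4*exp(3*c) - c^5/45 - c^4/27 - 22*c^3/81


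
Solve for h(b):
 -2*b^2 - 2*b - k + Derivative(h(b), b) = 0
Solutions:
 h(b) = C1 + 2*b^3/3 + b^2 + b*k


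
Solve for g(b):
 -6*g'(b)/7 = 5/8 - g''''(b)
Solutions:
 g(b) = C1 + C4*exp(6^(1/3)*7^(2/3)*b/7) - 35*b/48 + (C2*sin(2^(1/3)*3^(5/6)*7^(2/3)*b/14) + C3*cos(2^(1/3)*3^(5/6)*7^(2/3)*b/14))*exp(-6^(1/3)*7^(2/3)*b/14)


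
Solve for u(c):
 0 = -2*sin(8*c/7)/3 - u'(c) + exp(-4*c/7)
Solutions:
 u(c) = C1 + 7*cos(8*c/7)/12 - 7*exp(-4*c/7)/4


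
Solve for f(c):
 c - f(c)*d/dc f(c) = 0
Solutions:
 f(c) = -sqrt(C1 + c^2)
 f(c) = sqrt(C1 + c^2)


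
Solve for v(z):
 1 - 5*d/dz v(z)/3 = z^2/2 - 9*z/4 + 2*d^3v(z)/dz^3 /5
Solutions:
 v(z) = C1 + C2*sin(5*sqrt(6)*z/6) + C3*cos(5*sqrt(6)*z/6) - z^3/10 + 27*z^2/40 + 93*z/125


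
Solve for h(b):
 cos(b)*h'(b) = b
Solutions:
 h(b) = C1 + Integral(b/cos(b), b)


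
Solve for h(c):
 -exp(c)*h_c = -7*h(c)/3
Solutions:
 h(c) = C1*exp(-7*exp(-c)/3)


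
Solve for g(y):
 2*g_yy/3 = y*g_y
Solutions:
 g(y) = C1 + C2*erfi(sqrt(3)*y/2)


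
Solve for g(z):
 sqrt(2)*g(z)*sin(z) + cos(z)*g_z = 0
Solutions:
 g(z) = C1*cos(z)^(sqrt(2))


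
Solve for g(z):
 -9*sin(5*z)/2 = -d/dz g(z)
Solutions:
 g(z) = C1 - 9*cos(5*z)/10


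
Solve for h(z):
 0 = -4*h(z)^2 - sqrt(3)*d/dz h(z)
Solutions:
 h(z) = 3/(C1 + 4*sqrt(3)*z)


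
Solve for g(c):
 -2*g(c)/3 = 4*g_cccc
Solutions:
 g(c) = (C1*sin(2^(1/4)*3^(3/4)*c/6) + C2*cos(2^(1/4)*3^(3/4)*c/6))*exp(-2^(1/4)*3^(3/4)*c/6) + (C3*sin(2^(1/4)*3^(3/4)*c/6) + C4*cos(2^(1/4)*3^(3/4)*c/6))*exp(2^(1/4)*3^(3/4)*c/6)


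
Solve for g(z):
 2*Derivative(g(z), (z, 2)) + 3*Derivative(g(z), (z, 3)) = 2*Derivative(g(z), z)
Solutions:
 g(z) = C1 + C2*exp(z*(-1 + sqrt(7))/3) + C3*exp(-z*(1 + sqrt(7))/3)


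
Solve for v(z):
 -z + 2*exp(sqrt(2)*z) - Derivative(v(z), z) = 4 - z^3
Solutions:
 v(z) = C1 + z^4/4 - z^2/2 - 4*z + sqrt(2)*exp(sqrt(2)*z)


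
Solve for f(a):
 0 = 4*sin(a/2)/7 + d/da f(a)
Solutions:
 f(a) = C1 + 8*cos(a/2)/7


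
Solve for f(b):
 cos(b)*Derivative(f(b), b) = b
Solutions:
 f(b) = C1 + Integral(b/cos(b), b)


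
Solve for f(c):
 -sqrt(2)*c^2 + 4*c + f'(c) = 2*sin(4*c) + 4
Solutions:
 f(c) = C1 + sqrt(2)*c^3/3 - 2*c^2 + 4*c - cos(4*c)/2


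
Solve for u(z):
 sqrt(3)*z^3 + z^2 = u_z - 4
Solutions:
 u(z) = C1 + sqrt(3)*z^4/4 + z^3/3 + 4*z


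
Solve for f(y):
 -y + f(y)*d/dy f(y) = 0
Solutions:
 f(y) = -sqrt(C1 + y^2)
 f(y) = sqrt(C1 + y^2)


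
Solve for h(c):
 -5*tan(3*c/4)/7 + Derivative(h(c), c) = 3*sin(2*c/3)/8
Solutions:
 h(c) = C1 - 20*log(cos(3*c/4))/21 - 9*cos(2*c/3)/16


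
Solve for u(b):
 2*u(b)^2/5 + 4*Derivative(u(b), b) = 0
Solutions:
 u(b) = 10/(C1 + b)


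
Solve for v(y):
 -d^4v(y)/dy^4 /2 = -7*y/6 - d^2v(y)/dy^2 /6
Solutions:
 v(y) = C1 + C2*y + C3*exp(-sqrt(3)*y/3) + C4*exp(sqrt(3)*y/3) - 7*y^3/6


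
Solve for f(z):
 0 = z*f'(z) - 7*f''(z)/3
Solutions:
 f(z) = C1 + C2*erfi(sqrt(42)*z/14)


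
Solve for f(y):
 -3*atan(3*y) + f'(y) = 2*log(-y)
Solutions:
 f(y) = C1 + 2*y*log(-y) + 3*y*atan(3*y) - 2*y - log(9*y^2 + 1)/2


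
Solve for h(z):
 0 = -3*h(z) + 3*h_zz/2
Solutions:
 h(z) = C1*exp(-sqrt(2)*z) + C2*exp(sqrt(2)*z)


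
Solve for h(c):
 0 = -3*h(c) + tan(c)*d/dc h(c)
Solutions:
 h(c) = C1*sin(c)^3


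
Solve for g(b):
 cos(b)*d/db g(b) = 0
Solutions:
 g(b) = C1


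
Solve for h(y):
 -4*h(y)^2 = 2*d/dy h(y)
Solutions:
 h(y) = 1/(C1 + 2*y)


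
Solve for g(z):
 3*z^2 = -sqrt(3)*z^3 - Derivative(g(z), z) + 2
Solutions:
 g(z) = C1 - sqrt(3)*z^4/4 - z^3 + 2*z


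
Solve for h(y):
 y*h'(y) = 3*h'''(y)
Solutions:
 h(y) = C1 + Integral(C2*airyai(3^(2/3)*y/3) + C3*airybi(3^(2/3)*y/3), y)


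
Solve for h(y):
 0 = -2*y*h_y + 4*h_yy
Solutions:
 h(y) = C1 + C2*erfi(y/2)


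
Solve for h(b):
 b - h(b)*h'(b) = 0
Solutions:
 h(b) = -sqrt(C1 + b^2)
 h(b) = sqrt(C1 + b^2)


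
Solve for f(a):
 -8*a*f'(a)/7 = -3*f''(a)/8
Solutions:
 f(a) = C1 + C2*erfi(4*sqrt(42)*a/21)


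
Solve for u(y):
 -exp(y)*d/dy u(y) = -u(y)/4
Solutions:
 u(y) = C1*exp(-exp(-y)/4)


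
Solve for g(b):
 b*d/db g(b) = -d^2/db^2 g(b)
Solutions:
 g(b) = C1 + C2*erf(sqrt(2)*b/2)


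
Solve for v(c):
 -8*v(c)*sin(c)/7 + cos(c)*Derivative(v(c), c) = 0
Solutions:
 v(c) = C1/cos(c)^(8/7)


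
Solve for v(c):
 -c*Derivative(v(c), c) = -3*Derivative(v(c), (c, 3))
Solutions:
 v(c) = C1 + Integral(C2*airyai(3^(2/3)*c/3) + C3*airybi(3^(2/3)*c/3), c)


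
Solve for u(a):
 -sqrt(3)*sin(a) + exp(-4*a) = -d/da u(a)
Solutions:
 u(a) = C1 - sqrt(3)*cos(a) + exp(-4*a)/4


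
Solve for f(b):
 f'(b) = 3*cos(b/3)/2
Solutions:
 f(b) = C1 + 9*sin(b/3)/2


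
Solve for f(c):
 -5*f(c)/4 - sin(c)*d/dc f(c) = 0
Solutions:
 f(c) = C1*(cos(c) + 1)^(5/8)/(cos(c) - 1)^(5/8)


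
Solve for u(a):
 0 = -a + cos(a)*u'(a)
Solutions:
 u(a) = C1 + Integral(a/cos(a), a)


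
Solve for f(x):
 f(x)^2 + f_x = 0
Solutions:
 f(x) = 1/(C1 + x)


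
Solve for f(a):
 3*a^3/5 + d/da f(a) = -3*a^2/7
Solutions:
 f(a) = C1 - 3*a^4/20 - a^3/7


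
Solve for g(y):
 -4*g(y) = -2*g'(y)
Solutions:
 g(y) = C1*exp(2*y)


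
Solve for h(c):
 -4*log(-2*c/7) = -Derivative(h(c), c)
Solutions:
 h(c) = C1 + 4*c*log(-c) + 4*c*(-log(7) - 1 + log(2))


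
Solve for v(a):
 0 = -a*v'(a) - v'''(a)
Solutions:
 v(a) = C1 + Integral(C2*airyai(-a) + C3*airybi(-a), a)


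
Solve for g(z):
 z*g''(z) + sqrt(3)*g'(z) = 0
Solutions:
 g(z) = C1 + C2*z^(1 - sqrt(3))


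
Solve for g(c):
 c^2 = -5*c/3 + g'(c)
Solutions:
 g(c) = C1 + c^3/3 + 5*c^2/6


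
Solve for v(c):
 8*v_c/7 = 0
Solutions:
 v(c) = C1


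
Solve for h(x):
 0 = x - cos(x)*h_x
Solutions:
 h(x) = C1 + Integral(x/cos(x), x)


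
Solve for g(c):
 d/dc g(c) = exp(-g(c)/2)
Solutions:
 g(c) = 2*log(C1 + c/2)


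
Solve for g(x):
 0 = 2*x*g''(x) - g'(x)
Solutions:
 g(x) = C1 + C2*x^(3/2)


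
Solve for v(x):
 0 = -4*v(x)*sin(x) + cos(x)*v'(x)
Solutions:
 v(x) = C1/cos(x)^4


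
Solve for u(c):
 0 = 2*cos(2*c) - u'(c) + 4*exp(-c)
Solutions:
 u(c) = C1 + sin(2*c) - 4*exp(-c)


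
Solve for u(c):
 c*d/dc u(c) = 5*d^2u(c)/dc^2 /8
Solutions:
 u(c) = C1 + C2*erfi(2*sqrt(5)*c/5)


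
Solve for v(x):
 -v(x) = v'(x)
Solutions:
 v(x) = C1*exp(-x)


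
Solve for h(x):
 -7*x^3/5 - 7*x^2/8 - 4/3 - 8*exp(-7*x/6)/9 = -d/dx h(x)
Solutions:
 h(x) = C1 + 7*x^4/20 + 7*x^3/24 + 4*x/3 - 16*exp(-7*x/6)/21


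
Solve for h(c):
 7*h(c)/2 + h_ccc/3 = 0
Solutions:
 h(c) = C3*exp(-2^(2/3)*21^(1/3)*c/2) + (C1*sin(2^(2/3)*3^(5/6)*7^(1/3)*c/4) + C2*cos(2^(2/3)*3^(5/6)*7^(1/3)*c/4))*exp(2^(2/3)*21^(1/3)*c/4)


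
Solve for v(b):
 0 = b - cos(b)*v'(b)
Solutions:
 v(b) = C1 + Integral(b/cos(b), b)


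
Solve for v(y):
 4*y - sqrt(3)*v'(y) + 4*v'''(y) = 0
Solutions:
 v(y) = C1 + C2*exp(-3^(1/4)*y/2) + C3*exp(3^(1/4)*y/2) + 2*sqrt(3)*y^2/3


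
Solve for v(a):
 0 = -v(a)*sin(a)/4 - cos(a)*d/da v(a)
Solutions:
 v(a) = C1*cos(a)^(1/4)


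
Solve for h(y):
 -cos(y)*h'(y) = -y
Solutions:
 h(y) = C1 + Integral(y/cos(y), y)


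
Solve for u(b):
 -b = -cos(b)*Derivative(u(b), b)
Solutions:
 u(b) = C1 + Integral(b/cos(b), b)


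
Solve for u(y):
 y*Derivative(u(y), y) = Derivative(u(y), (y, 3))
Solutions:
 u(y) = C1 + Integral(C2*airyai(y) + C3*airybi(y), y)


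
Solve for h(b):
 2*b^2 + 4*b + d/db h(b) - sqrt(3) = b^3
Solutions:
 h(b) = C1 + b^4/4 - 2*b^3/3 - 2*b^2 + sqrt(3)*b


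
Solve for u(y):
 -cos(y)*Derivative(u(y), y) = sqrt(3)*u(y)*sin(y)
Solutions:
 u(y) = C1*cos(y)^(sqrt(3))


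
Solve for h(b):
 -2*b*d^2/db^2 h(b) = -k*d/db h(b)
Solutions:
 h(b) = C1 + b^(re(k)/2 + 1)*(C2*sin(log(b)*Abs(im(k))/2) + C3*cos(log(b)*im(k)/2))


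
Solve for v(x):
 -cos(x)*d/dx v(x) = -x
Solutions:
 v(x) = C1 + Integral(x/cos(x), x)


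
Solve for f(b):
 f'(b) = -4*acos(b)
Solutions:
 f(b) = C1 - 4*b*acos(b) + 4*sqrt(1 - b^2)


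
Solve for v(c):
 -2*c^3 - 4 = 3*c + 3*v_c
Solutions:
 v(c) = C1 - c^4/6 - c^2/2 - 4*c/3


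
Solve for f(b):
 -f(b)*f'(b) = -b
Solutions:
 f(b) = -sqrt(C1 + b^2)
 f(b) = sqrt(C1 + b^2)


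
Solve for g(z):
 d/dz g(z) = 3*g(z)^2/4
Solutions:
 g(z) = -4/(C1 + 3*z)


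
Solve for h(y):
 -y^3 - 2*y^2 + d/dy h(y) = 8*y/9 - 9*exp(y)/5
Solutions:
 h(y) = C1 + y^4/4 + 2*y^3/3 + 4*y^2/9 - 9*exp(y)/5


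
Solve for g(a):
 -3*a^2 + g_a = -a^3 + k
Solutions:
 g(a) = C1 - a^4/4 + a^3 + a*k


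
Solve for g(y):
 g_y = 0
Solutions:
 g(y) = C1


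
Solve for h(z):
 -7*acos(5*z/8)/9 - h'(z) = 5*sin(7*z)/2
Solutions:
 h(z) = C1 - 7*z*acos(5*z/8)/9 + 7*sqrt(64 - 25*z^2)/45 + 5*cos(7*z)/14


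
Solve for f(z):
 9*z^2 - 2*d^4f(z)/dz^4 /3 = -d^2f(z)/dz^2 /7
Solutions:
 f(z) = C1 + C2*z + C3*exp(-sqrt(42)*z/14) + C4*exp(sqrt(42)*z/14) - 21*z^4/4 - 294*z^2


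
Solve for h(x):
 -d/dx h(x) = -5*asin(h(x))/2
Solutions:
 Integral(1/asin(_y), (_y, h(x))) = C1 + 5*x/2


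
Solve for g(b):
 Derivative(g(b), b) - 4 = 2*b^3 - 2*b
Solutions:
 g(b) = C1 + b^4/2 - b^2 + 4*b


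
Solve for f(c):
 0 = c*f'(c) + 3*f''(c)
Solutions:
 f(c) = C1 + C2*erf(sqrt(6)*c/6)


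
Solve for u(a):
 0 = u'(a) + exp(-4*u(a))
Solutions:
 u(a) = log(-I*(C1 - 4*a)^(1/4))
 u(a) = log(I*(C1 - 4*a)^(1/4))
 u(a) = log(-(C1 - 4*a)^(1/4))
 u(a) = log(C1 - 4*a)/4


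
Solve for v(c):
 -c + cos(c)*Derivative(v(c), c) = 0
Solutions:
 v(c) = C1 + Integral(c/cos(c), c)


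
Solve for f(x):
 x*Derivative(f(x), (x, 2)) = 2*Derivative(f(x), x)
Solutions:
 f(x) = C1 + C2*x^3


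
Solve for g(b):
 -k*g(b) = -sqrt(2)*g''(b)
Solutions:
 g(b) = C1*exp(-2^(3/4)*b*sqrt(k)/2) + C2*exp(2^(3/4)*b*sqrt(k)/2)


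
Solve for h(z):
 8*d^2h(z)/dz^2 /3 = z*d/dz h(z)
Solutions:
 h(z) = C1 + C2*erfi(sqrt(3)*z/4)


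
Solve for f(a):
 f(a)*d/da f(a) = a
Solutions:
 f(a) = -sqrt(C1 + a^2)
 f(a) = sqrt(C1 + a^2)


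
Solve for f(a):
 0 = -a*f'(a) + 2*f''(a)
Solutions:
 f(a) = C1 + C2*erfi(a/2)


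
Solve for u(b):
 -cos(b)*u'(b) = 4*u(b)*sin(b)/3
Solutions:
 u(b) = C1*cos(b)^(4/3)


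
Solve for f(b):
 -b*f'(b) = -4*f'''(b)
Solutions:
 f(b) = C1 + Integral(C2*airyai(2^(1/3)*b/2) + C3*airybi(2^(1/3)*b/2), b)


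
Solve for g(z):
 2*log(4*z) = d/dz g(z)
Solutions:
 g(z) = C1 + 2*z*log(z) - 2*z + z*log(16)


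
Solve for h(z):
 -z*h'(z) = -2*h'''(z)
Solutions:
 h(z) = C1 + Integral(C2*airyai(2^(2/3)*z/2) + C3*airybi(2^(2/3)*z/2), z)


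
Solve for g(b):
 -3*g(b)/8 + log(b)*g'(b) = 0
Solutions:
 g(b) = C1*exp(3*li(b)/8)


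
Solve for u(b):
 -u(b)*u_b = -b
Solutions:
 u(b) = -sqrt(C1 + b^2)
 u(b) = sqrt(C1 + b^2)


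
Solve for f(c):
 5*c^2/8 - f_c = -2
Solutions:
 f(c) = C1 + 5*c^3/24 + 2*c


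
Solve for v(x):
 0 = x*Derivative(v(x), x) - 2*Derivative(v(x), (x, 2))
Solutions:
 v(x) = C1 + C2*erfi(x/2)


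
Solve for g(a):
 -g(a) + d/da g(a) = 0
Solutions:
 g(a) = C1*exp(a)


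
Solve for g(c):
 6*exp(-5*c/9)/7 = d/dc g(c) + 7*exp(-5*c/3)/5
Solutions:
 g(c) = C1 + 21*exp(-5*c/3)/25 - 54*exp(-5*c/9)/35


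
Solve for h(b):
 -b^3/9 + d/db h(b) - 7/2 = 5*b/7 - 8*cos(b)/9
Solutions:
 h(b) = C1 + b^4/36 + 5*b^2/14 + 7*b/2 - 8*sin(b)/9


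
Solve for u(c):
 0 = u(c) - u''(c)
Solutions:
 u(c) = C1*exp(-c) + C2*exp(c)


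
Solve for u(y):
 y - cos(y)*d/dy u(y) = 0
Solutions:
 u(y) = C1 + Integral(y/cos(y), y)


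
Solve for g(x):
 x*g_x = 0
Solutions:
 g(x) = C1


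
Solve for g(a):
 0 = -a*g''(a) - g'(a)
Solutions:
 g(a) = C1 + C2*log(a)


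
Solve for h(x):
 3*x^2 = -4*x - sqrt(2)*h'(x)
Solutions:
 h(x) = C1 - sqrt(2)*x^3/2 - sqrt(2)*x^2


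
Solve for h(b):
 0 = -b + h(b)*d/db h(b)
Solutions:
 h(b) = -sqrt(C1 + b^2)
 h(b) = sqrt(C1 + b^2)


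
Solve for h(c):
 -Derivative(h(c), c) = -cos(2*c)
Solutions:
 h(c) = C1 + sin(2*c)/2


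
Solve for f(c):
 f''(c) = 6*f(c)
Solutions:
 f(c) = C1*exp(-sqrt(6)*c) + C2*exp(sqrt(6)*c)


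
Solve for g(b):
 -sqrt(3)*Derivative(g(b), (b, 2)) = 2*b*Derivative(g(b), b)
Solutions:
 g(b) = C1 + C2*erf(3^(3/4)*b/3)


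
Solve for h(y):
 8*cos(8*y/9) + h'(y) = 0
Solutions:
 h(y) = C1 - 9*sin(8*y/9)


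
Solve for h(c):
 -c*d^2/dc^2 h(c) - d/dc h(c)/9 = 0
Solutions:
 h(c) = C1 + C2*c^(8/9)


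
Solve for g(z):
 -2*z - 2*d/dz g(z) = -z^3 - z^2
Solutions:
 g(z) = C1 + z^4/8 + z^3/6 - z^2/2


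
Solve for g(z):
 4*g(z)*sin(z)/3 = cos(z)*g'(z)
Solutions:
 g(z) = C1/cos(z)^(4/3)


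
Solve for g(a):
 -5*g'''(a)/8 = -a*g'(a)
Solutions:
 g(a) = C1 + Integral(C2*airyai(2*5^(2/3)*a/5) + C3*airybi(2*5^(2/3)*a/5), a)


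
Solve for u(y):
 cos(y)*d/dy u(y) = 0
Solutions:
 u(y) = C1


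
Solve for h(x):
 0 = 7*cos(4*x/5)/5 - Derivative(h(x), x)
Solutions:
 h(x) = C1 + 7*sin(4*x/5)/4


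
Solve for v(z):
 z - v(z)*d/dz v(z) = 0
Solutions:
 v(z) = -sqrt(C1 + z^2)
 v(z) = sqrt(C1 + z^2)


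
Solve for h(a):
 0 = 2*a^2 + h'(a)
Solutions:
 h(a) = C1 - 2*a^3/3


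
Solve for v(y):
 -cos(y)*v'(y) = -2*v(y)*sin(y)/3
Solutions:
 v(y) = C1/cos(y)^(2/3)


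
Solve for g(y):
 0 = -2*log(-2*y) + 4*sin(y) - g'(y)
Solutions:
 g(y) = C1 - 2*y*log(-y) - 2*y*log(2) + 2*y - 4*cos(y)
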